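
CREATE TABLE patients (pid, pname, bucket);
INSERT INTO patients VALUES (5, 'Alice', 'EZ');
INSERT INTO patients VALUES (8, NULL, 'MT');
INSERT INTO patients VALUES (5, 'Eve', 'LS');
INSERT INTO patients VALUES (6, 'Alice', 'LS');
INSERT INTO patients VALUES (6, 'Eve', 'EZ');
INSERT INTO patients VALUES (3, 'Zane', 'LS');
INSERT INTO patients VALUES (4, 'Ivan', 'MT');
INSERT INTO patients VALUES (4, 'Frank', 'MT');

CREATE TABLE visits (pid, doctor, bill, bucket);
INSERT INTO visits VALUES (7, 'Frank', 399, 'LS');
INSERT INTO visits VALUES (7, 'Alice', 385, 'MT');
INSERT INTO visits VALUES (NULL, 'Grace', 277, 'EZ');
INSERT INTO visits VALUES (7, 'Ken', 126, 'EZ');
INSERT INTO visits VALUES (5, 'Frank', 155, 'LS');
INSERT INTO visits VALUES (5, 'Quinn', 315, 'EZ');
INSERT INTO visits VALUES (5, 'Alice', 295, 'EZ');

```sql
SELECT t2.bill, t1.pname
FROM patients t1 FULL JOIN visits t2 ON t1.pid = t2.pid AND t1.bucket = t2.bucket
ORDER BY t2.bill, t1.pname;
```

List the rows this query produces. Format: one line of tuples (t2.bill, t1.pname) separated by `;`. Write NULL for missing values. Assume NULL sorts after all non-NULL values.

(126, NULL); (155, Eve); (277, NULL); (295, Alice); (315, Alice); (385, NULL); (399, NULL); (NULL, Alice); (NULL, Eve); (NULL, Frank); (NULL, Ivan); (NULL, Zane); (NULL, NULL)

FULL OUTER JOIN keeps every row from both sides; unmatched rows get NULL for the other side's columns.
Matching on t1.pid = t2.pid AND t1.bucket = t2.bucket. A NULL in a compared column never satisfies the condition.
- t1 (pid=5, bucket=EZ) pairs with 2 row(s) of t2.
- t1 (pid=8, bucket=MT) has no partner → padded with NULL.
- t1 (pid=5, bucket=LS) pairs with 1 row(s) of t2.
- t1 (pid=6, bucket=LS) has no partner → padded with NULL.
- t1 (pid=6, bucket=EZ) has no partner → padded with NULL.
- t1 (pid=3, bucket=LS) has no partner → padded with NULL.
- t1 (pid=4, bucket=MT) has no partner → padded with NULL.
- t1 (pid=4, bucket=MT) has no partner → padded with NULL.
- 4 t2 row(s) had no t1 match → kept, t1 columns NULL.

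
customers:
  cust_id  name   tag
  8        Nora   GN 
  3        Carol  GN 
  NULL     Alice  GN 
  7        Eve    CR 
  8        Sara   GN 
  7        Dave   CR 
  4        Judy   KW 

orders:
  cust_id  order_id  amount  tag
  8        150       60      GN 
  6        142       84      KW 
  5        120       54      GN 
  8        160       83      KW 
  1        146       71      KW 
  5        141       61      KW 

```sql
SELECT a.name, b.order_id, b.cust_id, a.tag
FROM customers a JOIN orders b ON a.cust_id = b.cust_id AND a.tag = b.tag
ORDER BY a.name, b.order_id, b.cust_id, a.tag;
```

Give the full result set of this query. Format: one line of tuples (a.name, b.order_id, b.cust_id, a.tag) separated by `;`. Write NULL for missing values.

(Nora, 150, 8, GN); (Sara, 150, 8, GN)

INNER JOIN keeps only pairs where the ON condition holds.
Matching on a.cust_id = b.cust_id AND a.tag = b.tag. A NULL in a compared column never satisfies the condition.
Matched pairs: 2.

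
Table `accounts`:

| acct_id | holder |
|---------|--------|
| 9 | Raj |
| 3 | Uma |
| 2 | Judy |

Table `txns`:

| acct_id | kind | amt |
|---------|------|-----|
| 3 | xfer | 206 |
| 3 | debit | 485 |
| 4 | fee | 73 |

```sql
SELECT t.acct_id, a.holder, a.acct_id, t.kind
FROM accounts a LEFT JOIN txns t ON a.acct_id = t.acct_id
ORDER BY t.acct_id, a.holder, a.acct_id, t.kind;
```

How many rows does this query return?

LEFT JOIN keeps every row from `accounts`; unmatched rows get NULL for `txns`'s columns.
Matching on a.acct_id = t.acct_id.
- a (acct_id=9) has no partner → padded with NULL.
- a (acct_id=3) pairs with 2 row(s) of t.
- a (acct_id=2) has no partner → padded with NULL.
Total: 2 matched + 2 padded = 4 rows.

4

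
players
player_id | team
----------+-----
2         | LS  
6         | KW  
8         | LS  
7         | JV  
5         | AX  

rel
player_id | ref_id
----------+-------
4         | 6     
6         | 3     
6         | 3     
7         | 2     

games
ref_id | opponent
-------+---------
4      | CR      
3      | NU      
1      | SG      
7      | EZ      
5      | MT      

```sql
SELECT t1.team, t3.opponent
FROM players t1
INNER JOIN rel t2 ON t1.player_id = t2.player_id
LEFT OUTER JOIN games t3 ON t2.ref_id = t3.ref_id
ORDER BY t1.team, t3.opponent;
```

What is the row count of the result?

Step 1 — t1 INNER JOIN t2 on player_id → 3 row(s).
Then LEFT JOIN `games t3` on ref_id: each of those 3 rows is kept; rows whose t2.ref_id has no match in t3 get NULL for t3's columns.
Result: 3 row(s).

3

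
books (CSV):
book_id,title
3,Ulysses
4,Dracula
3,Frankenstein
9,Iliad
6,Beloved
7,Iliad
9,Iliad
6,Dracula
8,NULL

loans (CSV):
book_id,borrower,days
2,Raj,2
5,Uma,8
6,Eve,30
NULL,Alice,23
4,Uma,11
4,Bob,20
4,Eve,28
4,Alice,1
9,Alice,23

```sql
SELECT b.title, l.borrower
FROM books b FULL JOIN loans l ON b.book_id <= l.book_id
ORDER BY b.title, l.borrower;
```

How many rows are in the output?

31

FULL OUTER JOIN keeps every row from both sides; unmatched rows get NULL for the other side's columns.
Matching on b.book_id <= l.book_id. A NULL in a compared column never satisfies the condition.
- book_id=3: 7 matching l row(s), so 7 row(s) emitted.
- book_id=4: 7 matching l row(s), so 7 row(s) emitted.
- book_id=3: 7 matching l row(s), so 7 row(s) emitted.
- book_id=9: 1 matching l row(s), so 1 row(s) emitted.
- book_id=6: 2 matching l row(s), so 2 row(s) emitted.
- book_id=7: 1 matching l row(s), so 1 row(s) emitted.
- book_id=9: 1 matching l row(s), so 1 row(s) emitted.
- book_id=6: 2 matching l row(s), so 2 row(s) emitted.
- book_id=8: 1 matching l row(s), so 1 row(s) emitted.
- plus 2 unmatched l row(s), each kept with NULL b columns.
Total: 29 matched + 2 padded = 31 rows.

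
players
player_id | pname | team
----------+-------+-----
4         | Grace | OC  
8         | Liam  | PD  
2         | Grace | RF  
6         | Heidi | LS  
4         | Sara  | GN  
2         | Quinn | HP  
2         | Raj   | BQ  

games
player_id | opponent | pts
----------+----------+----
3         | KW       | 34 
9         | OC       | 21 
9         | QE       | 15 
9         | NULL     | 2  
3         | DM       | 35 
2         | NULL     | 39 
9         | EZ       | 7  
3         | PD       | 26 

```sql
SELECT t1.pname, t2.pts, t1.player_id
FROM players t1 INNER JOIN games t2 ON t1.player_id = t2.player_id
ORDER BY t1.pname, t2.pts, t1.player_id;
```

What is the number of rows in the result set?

3

INNER JOIN keeps only pairs where the ON condition holds.
Matching on t1.player_id = t2.player_id.
- t1 row (player_id=4): no match → dropped.
- t1 row (player_id=8): no match → dropped.
- t1 row (player_id=2): matches 1 t2 row(s) → 1 output row(s).
- t1 row (player_id=6): no match → dropped.
- t1 row (player_id=4): no match → dropped.
- t1 row (player_id=2): matches 1 t2 row(s) → 1 output row(s).
- t1 row (player_id=2): matches 1 t2 row(s) → 1 output row(s).
Total: 3 rows.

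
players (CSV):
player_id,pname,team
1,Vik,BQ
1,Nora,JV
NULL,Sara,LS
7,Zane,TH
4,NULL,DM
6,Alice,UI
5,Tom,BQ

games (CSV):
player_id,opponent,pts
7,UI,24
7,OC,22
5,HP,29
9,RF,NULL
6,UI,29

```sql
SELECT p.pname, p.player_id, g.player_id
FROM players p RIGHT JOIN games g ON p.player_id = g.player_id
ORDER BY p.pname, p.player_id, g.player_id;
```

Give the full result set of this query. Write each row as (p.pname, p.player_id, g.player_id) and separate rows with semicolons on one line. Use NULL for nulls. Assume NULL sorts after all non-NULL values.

(Alice, 6, 6); (Tom, 5, 5); (Zane, 7, 7); (Zane, 7, 7); (NULL, NULL, 9)

RIGHT JOIN keeps every row from `games`; unmatched rows get NULL for `players`'s columns.
Matching on p.player_id = g.player_id. A NULL in a compared column never satisfies the condition.
- p (player_id=1) has no partner in g.
- p (player_id=1) has no partner in g.
- p (player_id=NULL) has no partner in g.
- p (player_id=7) pairs with 2 row(s) of g.
- p (player_id=4) has no partner in g.
- p (player_id=6) pairs with 1 row(s) of g.
- p (player_id=5) pairs with 1 row(s) of g.
- 1 row(s) from g found no p partner → padded with NULL.
After projecting and ordering:
p.pname | p.player_id | g.player_id
Alice | 6 | 6
Tom | 5 | 5
Zane | 7 | 7
Zane | 7 | 7
NULL | NULL | 9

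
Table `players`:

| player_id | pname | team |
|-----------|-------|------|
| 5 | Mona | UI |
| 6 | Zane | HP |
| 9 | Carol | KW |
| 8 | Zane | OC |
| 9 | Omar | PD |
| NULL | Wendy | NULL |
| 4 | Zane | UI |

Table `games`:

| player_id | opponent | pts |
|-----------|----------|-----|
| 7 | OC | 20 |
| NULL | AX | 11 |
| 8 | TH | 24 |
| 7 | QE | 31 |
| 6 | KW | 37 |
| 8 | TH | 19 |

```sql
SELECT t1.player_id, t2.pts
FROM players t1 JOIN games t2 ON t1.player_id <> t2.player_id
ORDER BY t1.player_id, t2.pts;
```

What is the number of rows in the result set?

27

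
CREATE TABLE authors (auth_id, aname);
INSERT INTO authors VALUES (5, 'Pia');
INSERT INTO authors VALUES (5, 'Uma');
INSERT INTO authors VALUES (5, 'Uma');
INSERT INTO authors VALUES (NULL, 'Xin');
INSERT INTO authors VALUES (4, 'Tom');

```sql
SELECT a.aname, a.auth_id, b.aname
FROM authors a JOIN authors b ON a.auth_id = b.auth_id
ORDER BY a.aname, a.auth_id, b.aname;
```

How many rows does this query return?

INNER JOIN keeps only pairs where the ON condition holds.
Matching on a.auth_id = b.auth_id. A NULL in a compared column never satisfies the condition.
- a (auth_id=5) pairs with 3 row(s) of b.
- a (auth_id=5) pairs with 3 row(s) of b.
- a (auth_id=5) pairs with 3 row(s) of b.
- a (auth_id=NULL) has no partner → excluded.
- a (auth_id=4) pairs with 1 row(s) of b.
Total: 10 rows.

10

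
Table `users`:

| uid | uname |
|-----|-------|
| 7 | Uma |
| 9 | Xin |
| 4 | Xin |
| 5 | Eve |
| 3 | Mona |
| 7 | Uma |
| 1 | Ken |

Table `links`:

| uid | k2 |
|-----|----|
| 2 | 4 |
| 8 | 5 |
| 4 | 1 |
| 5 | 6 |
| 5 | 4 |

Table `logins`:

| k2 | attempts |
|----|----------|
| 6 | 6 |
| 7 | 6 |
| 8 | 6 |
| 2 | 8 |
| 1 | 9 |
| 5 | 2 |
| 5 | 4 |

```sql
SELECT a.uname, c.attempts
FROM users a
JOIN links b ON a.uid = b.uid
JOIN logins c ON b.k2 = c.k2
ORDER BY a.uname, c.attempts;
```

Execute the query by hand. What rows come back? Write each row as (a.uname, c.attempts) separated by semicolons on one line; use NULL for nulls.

(Eve, 6); (Xin, 9)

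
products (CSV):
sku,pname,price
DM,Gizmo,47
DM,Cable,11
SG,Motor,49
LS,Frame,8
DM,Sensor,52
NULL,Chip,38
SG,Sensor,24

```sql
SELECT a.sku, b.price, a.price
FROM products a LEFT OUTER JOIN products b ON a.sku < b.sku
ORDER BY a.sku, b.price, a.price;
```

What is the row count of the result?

14

LEFT JOIN keeps every row from `products a`; unmatched rows get NULL for `products b`'s columns.
Matching on a.sku < b.sku. A NULL in a compared column never satisfies the condition.
- sku=DM: 3 matching b row(s), so 3 row(s) emitted.
- sku=DM: 3 matching b row(s), so 3 row(s) emitted.
- sku=SG: no b row matches, row kept with b columns NULL.
- sku=LS: 2 matching b row(s), so 2 row(s) emitted.
- sku=DM: 3 matching b row(s), so 3 row(s) emitted.
- sku=NULL: no b row matches, row kept with b columns NULL.
- sku=SG: no b row matches, row kept with b columns NULL.
Total: 11 matched + 3 padded = 14 rows.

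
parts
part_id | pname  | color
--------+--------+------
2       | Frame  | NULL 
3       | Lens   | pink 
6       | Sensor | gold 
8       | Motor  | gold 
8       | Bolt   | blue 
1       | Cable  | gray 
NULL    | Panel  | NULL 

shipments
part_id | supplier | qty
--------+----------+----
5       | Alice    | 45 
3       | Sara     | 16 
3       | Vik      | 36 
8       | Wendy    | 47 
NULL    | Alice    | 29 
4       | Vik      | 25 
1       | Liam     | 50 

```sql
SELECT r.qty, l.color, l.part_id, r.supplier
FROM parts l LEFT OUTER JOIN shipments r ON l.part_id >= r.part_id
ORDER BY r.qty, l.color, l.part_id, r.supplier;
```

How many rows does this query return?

LEFT JOIN keeps every row from `parts`; unmatched rows get NULL for `shipments`'s columns.
Matching on l.part_id >= r.part_id. A NULL in a compared column never satisfies the condition.
- part_id=2: 1 matching r row(s), so 1 row(s) emitted.
- part_id=3: 3 matching r row(s), so 3 row(s) emitted.
- part_id=6: 5 matching r row(s), so 5 row(s) emitted.
- part_id=8: 6 matching r row(s), so 6 row(s) emitted.
- part_id=8: 6 matching r row(s), so 6 row(s) emitted.
- part_id=1: 1 matching r row(s), so 1 row(s) emitted.
- part_id=NULL: no r row matches, row kept with r columns NULL.
Total: 22 matched + 1 padded = 23 rows.

23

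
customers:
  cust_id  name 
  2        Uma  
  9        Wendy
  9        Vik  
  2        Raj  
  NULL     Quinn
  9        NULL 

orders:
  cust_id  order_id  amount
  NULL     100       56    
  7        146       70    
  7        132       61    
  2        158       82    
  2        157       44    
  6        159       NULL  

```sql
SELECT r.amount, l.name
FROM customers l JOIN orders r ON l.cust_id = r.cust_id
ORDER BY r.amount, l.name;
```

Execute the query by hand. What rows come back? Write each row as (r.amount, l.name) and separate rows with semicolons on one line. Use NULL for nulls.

INNER JOIN keeps only pairs where the ON condition holds.
Matching on l.cust_id = r.cust_id. A NULL in a compared column never satisfies the condition.
- cust_id=2: 2 matching r row(s), so 2 row(s) emitted.
- cust_id=9: no matching r row, dropped.
- cust_id=9: no matching r row, dropped.
- cust_id=2: 2 matching r row(s), so 2 row(s) emitted.
- cust_id=NULL: no matching r row, dropped.
- cust_id=9: no matching r row, dropped.
After projecting and ordering:
r.amount | l.name
44 | Raj
44 | Uma
82 | Raj
82 | Uma

(44, Raj); (44, Uma); (82, Raj); (82, Uma)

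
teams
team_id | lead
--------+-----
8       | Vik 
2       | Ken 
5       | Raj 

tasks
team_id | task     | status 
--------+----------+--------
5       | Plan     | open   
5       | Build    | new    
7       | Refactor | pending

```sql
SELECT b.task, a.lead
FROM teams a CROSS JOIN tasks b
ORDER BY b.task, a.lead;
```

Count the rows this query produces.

9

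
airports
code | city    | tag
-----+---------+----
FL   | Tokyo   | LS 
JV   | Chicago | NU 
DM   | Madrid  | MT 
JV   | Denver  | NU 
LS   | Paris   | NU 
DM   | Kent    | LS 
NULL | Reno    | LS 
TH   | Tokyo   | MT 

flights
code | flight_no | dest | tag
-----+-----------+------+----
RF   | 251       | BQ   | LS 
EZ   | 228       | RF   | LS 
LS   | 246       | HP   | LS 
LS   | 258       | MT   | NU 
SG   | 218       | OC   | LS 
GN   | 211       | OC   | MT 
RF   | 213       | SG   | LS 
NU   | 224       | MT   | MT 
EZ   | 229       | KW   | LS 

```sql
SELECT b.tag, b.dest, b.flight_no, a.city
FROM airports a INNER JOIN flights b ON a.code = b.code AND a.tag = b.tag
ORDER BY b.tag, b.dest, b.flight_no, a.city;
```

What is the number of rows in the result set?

INNER JOIN keeps only pairs where the ON condition holds.
Matching on a.code = b.code AND a.tag = b.tag. A NULL in a compared column never satisfies the condition.
- a[0] code=FL, tag=LS → no match; dropped.
- a[1] code=JV, tag=NU → no match; dropped.
- a[2] code=DM, tag=MT → no match; dropped.
- a[3] code=JV, tag=NU → no match; dropped.
- a[4] code=LS, tag=NU → 1 match(es) in b → 1 row(s).
- a[5] code=DM, tag=LS → no match; dropped.
- a[6] code=NULL, tag=LS → no match; dropped.
- a[7] code=TH, tag=MT → no match; dropped.
Total: 1 rows.

1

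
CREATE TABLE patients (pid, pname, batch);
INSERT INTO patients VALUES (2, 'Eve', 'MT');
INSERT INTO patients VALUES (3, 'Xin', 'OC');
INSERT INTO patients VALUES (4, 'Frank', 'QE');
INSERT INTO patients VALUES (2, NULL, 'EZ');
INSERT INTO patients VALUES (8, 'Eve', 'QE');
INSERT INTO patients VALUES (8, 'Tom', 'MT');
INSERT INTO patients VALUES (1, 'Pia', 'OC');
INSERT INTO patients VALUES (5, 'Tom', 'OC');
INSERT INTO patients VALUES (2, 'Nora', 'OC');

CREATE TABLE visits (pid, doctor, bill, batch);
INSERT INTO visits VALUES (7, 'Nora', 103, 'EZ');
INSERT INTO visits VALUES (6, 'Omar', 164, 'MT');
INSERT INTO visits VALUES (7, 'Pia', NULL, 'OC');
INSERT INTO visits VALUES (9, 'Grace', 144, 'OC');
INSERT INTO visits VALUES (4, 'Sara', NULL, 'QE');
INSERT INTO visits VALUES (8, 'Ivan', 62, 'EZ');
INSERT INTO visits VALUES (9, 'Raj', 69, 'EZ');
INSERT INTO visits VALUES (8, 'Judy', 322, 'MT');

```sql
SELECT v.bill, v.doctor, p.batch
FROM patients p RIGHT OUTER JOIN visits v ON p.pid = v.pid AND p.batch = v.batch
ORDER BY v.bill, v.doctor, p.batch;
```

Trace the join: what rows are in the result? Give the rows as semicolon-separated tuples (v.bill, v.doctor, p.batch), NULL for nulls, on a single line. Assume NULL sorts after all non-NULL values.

RIGHT JOIN keeps every row from `visits`; unmatched rows get NULL for `patients`'s columns.
Matching on p.pid = v.pid AND p.batch = v.batch.
- p[0] pid=2, batch=MT → no match.
- p[1] pid=3, batch=OC → no match.
- p[2] pid=4, batch=QE → 1 match(es) in v → 1 row(s).
- p[3] pid=2, batch=EZ → no match.
- p[4] pid=8, batch=QE → no match.
- p[5] pid=8, batch=MT → 1 match(es) in v → 1 row(s).
- p[6] pid=1, batch=OC → no match.
- p[7] pid=5, batch=OC → no match.
- p[8] pid=2, batch=OC → no match.
- plus 6 unmatched v row(s), each kept with NULL p columns.
After projecting and ordering:
v.bill | v.doctor | p.batch
62 | Ivan | NULL
69 | Raj | NULL
103 | Nora | NULL
144 | Grace | NULL
164 | Omar | NULL
322 | Judy | MT
NULL | Pia | NULL
NULL | Sara | QE

(62, Ivan, NULL); (69, Raj, NULL); (103, Nora, NULL); (144, Grace, NULL); (164, Omar, NULL); (322, Judy, MT); (NULL, Pia, NULL); (NULL, Sara, QE)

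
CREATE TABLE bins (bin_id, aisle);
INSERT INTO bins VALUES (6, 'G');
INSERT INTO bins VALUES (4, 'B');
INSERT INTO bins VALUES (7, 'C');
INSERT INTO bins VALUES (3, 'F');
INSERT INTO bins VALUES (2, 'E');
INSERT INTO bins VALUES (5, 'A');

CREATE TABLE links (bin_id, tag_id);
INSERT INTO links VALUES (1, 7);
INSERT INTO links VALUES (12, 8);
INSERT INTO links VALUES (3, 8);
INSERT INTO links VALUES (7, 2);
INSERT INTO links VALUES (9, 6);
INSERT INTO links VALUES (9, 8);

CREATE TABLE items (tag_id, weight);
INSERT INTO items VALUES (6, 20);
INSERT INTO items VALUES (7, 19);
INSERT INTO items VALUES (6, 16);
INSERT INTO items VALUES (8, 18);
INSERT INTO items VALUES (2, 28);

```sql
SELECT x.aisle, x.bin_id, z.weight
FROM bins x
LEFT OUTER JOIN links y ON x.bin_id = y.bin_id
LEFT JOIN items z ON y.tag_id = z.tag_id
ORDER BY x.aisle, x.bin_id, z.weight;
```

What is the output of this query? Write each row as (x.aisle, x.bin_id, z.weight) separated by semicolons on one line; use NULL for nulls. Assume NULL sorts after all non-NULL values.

Joins associate left-to-right: bins LEFT JOIN links on bin_id gives 6 intermediate row(s).
Then LEFT JOIN `items z` on tag_id: each of those 6 rows is kept; rows whose y.tag_id has no match in z get NULL for z's columns.

(A, 5, NULL); (B, 4, NULL); (C, 7, 28); (E, 2, NULL); (F, 3, 18); (G, 6, NULL)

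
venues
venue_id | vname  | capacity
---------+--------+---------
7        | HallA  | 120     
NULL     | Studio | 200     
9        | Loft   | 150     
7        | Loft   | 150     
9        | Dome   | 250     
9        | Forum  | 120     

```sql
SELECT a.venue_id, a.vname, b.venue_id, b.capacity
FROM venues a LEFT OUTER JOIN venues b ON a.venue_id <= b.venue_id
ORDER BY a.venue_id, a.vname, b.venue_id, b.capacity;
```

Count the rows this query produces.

20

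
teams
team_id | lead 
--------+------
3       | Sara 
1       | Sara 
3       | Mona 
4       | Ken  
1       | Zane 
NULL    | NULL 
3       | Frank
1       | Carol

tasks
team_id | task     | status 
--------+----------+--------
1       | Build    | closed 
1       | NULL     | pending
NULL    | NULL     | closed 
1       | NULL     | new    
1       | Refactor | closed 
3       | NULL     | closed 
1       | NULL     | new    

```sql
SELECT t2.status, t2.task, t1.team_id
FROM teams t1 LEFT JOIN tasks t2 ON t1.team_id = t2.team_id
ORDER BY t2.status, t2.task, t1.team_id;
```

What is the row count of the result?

20

LEFT JOIN keeps every row from `teams`; unmatched rows get NULL for `tasks`'s columns.
Matching on t1.team_id = t2.team_id. A NULL in a compared column never satisfies the condition.
- t1 (team_id=3) pairs with 1 row(s) of t2.
- t1 (team_id=1) pairs with 5 row(s) of t2.
- t1 (team_id=3) pairs with 1 row(s) of t2.
- t1 (team_id=4) has no partner → padded with NULL.
- t1 (team_id=1) pairs with 5 row(s) of t2.
- t1 (team_id=NULL) has no partner → padded with NULL.
- t1 (team_id=3) pairs with 1 row(s) of t2.
- t1 (team_id=1) pairs with 5 row(s) of t2.
Total: 18 matched + 2 padded = 20 rows.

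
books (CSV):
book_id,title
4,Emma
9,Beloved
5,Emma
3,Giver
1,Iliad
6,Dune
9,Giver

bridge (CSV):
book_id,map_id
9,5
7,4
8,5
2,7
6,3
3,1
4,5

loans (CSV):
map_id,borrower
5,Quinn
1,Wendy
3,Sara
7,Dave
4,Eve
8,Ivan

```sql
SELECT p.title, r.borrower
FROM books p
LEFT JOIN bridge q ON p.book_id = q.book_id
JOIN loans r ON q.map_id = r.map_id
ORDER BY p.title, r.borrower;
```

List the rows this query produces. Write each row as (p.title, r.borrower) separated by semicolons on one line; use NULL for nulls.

(Beloved, Quinn); (Dune, Sara); (Emma, Quinn); (Giver, Quinn); (Giver, Wendy)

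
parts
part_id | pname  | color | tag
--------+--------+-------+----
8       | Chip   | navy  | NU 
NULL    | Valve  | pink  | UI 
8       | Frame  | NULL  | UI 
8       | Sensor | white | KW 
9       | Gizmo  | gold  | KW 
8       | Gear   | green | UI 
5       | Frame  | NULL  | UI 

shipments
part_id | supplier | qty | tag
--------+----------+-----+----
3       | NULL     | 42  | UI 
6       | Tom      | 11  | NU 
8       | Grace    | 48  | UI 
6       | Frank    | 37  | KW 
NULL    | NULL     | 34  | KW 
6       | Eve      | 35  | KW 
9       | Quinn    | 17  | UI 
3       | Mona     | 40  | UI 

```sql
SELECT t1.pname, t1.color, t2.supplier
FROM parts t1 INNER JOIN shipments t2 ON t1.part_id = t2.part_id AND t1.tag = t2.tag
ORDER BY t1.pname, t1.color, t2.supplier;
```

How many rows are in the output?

2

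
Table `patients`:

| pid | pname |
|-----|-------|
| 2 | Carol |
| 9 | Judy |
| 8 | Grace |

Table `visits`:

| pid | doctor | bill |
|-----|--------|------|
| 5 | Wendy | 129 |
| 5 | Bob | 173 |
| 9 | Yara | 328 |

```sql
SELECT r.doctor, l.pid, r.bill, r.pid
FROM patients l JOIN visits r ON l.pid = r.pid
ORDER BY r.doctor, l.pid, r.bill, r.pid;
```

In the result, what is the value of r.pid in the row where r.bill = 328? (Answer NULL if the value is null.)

9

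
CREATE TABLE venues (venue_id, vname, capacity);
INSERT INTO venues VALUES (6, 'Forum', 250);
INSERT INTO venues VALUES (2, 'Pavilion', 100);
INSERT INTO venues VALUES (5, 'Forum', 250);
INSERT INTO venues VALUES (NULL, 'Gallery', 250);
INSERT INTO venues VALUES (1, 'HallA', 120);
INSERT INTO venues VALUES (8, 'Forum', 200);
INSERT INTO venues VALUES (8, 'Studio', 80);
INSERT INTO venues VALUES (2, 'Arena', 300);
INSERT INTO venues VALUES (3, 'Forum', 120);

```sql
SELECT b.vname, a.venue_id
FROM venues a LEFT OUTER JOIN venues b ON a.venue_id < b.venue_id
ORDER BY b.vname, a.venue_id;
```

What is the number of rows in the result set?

29

LEFT JOIN keeps every row from `venues a`; unmatched rows get NULL for `venues b`'s columns.
Matching on a.venue_id < b.venue_id. A NULL in a compared column never satisfies the condition.
- a (venue_id=6) pairs with 2 row(s) of b.
- a (venue_id=2) pairs with 5 row(s) of b.
- a (venue_id=5) pairs with 3 row(s) of b.
- a (venue_id=NULL) has no partner → padded with NULL.
- a (venue_id=1) pairs with 7 row(s) of b.
- a (venue_id=8) has no partner → padded with NULL.
- a (venue_id=8) has no partner → padded with NULL.
- a (venue_id=2) pairs with 5 row(s) of b.
- a (venue_id=3) pairs with 4 row(s) of b.
Total: 26 matched + 3 padded = 29 rows.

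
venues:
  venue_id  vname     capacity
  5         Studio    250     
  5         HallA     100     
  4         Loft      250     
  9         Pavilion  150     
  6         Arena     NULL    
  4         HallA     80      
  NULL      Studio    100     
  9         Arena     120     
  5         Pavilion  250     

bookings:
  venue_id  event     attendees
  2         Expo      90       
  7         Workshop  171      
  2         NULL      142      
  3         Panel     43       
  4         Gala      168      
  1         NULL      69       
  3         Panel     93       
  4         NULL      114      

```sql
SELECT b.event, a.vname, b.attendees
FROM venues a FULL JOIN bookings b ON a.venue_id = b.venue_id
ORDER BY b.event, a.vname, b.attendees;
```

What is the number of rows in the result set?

FULL OUTER JOIN keeps every row from both sides; unmatched rows get NULL for the other side's columns.
Matching on a.venue_id = b.venue_id. A NULL in a compared column never satisfies the condition.
- a (venue_id=5) has no partner → padded with NULL.
- a (venue_id=5) has no partner → padded with NULL.
- a (venue_id=4) pairs with 2 row(s) of b.
- a (venue_id=9) has no partner → padded with NULL.
- a (venue_id=6) has no partner → padded with NULL.
- a (venue_id=4) pairs with 2 row(s) of b.
- a (venue_id=NULL) has no partner → padded with NULL.
- a (venue_id=9) has no partner → padded with NULL.
- a (venue_id=5) has no partner → padded with NULL.
- 6 row(s) from b found no a partner → padded with NULL.
Total: 4 matched + 13 padded = 17 rows.

17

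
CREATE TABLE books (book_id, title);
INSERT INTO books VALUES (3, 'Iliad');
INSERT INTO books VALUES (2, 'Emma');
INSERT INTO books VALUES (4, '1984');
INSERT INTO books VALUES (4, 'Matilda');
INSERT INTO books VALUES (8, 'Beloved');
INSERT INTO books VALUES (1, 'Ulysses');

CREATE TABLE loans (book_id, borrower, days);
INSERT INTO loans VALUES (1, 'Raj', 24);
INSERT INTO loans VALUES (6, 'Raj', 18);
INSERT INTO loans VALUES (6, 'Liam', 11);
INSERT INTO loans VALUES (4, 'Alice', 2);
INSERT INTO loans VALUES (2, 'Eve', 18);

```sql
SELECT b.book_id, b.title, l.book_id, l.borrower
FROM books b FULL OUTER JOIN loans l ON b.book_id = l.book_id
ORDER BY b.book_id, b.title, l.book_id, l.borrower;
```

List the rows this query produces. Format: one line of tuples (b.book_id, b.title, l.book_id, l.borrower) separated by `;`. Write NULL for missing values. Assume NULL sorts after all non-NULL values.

FULL OUTER JOIN keeps every row from both sides; unmatched rows get NULL for the other side's columns.
Matching on b.book_id = l.book_id.
- b row (book_id=3): no match → kept, l columns NULL.
- b row (book_id=2): matches 1 l row(s) → 1 output row(s).
- b row (book_id=4): matches 1 l row(s) → 1 output row(s).
- b row (book_id=4): matches 1 l row(s) → 1 output row(s).
- b row (book_id=8): no match → kept, l columns NULL.
- b row (book_id=1): matches 1 l row(s) → 1 output row(s).
- 2 row(s) from l found no b partner → padded with NULL.
After projecting and ordering:
b.book_id | b.title | l.book_id | l.borrower
1 | Ulysses | 1 | Raj
2 | Emma | 2 | Eve
3 | Iliad | NULL | NULL
4 | 1984 | 4 | Alice
4 | Matilda | 4 | Alice
8 | Beloved | NULL | NULL
NULL | NULL | 6 | Liam
NULL | NULL | 6 | Raj

(1, Ulysses, 1, Raj); (2, Emma, 2, Eve); (3, Iliad, NULL, NULL); (4, 1984, 4, Alice); (4, Matilda, 4, Alice); (8, Beloved, NULL, NULL); (NULL, NULL, 6, Liam); (NULL, NULL, 6, Raj)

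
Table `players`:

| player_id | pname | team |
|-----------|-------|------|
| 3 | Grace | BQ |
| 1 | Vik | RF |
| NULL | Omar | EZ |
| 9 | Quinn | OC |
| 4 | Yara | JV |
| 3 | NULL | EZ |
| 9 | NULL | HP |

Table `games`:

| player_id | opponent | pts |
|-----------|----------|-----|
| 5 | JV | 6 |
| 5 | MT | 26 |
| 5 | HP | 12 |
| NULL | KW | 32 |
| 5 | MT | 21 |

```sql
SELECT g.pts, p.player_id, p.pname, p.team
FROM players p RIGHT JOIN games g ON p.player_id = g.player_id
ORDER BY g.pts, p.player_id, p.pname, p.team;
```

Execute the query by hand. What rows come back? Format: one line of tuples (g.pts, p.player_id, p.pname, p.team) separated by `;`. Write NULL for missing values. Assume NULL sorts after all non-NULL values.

(6, NULL, NULL, NULL); (12, NULL, NULL, NULL); (21, NULL, NULL, NULL); (26, NULL, NULL, NULL); (32, NULL, NULL, NULL)

RIGHT JOIN keeps every row from `games`; unmatched rows get NULL for `players`'s columns.
Matching on p.player_id = g.player_id. A NULL in a compared column never satisfies the condition.
Matched pairs: 0; unmatched g rows kept: 5.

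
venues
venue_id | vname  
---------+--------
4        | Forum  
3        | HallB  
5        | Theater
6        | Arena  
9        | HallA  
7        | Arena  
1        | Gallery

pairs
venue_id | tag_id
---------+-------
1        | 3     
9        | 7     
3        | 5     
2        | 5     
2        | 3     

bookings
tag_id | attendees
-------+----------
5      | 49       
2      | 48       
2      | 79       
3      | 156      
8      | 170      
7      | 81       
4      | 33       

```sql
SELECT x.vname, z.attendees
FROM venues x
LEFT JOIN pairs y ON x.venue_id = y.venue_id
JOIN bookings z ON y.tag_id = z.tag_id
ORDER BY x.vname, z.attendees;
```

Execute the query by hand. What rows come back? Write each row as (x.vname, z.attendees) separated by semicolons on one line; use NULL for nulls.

Step 1 — x LEFT JOIN y on venue_id → 7 row(s).
Then INNER JOIN `bookings z` on tag_id: keep only rows whose y.tag_id appears in z.

(Gallery, 156); (HallA, 81); (HallB, 49)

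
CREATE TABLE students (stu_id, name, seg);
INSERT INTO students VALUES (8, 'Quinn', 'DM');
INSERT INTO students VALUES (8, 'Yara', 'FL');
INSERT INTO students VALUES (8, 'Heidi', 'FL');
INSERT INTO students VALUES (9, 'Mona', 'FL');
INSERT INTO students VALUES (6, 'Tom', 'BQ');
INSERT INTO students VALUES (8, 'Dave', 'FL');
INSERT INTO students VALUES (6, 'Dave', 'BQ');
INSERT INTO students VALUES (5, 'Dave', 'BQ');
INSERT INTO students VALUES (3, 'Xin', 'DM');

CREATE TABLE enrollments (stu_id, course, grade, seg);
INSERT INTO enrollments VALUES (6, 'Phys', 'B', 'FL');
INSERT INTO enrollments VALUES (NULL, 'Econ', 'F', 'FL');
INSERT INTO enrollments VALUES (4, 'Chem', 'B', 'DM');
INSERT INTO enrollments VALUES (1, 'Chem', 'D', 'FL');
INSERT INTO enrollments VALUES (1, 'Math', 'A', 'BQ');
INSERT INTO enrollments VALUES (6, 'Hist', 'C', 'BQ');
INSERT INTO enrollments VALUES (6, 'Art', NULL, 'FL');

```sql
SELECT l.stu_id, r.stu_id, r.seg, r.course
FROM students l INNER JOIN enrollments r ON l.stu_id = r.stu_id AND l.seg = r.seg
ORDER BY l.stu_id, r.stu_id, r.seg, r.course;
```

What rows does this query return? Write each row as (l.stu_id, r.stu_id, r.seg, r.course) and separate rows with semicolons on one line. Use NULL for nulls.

INNER JOIN keeps only pairs where the ON condition holds.
Matching on l.stu_id = r.stu_id AND l.seg = r.seg. A NULL in a compared column never satisfies the condition.
Matched pairs: 2.

(6, 6, BQ, Hist); (6, 6, BQ, Hist)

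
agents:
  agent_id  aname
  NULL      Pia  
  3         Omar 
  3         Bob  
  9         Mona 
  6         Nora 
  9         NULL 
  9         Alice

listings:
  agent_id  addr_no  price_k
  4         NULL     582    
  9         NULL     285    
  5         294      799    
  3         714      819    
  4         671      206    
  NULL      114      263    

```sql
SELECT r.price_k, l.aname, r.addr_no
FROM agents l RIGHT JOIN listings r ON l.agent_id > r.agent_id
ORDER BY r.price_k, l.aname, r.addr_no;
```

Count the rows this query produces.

18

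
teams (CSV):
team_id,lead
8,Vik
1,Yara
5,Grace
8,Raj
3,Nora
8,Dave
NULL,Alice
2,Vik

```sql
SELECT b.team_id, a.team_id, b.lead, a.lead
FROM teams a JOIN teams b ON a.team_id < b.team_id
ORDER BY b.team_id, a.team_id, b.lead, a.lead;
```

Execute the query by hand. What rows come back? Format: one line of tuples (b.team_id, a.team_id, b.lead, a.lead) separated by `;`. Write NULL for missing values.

(2, 1, Vik, Yara); (3, 1, Nora, Yara); (3, 2, Nora, Vik); (5, 1, Grace, Yara); (5, 2, Grace, Vik); (5, 3, Grace, Nora); (8, 1, Dave, Yara); (8, 1, Raj, Yara); (8, 1, Vik, Yara); (8, 2, Dave, Vik); (8, 2, Raj, Vik); (8, 2, Vik, Vik); (8, 3, Dave, Nora); (8, 3, Raj, Nora); (8, 3, Vik, Nora); (8, 5, Dave, Grace); (8, 5, Raj, Grace); (8, 5, Vik, Grace)

INNER JOIN keeps only pairs where the ON condition holds.
Matching on a.team_id < b.team_id. A NULL in a compared column never satisfies the condition.
Matched pairs: 18.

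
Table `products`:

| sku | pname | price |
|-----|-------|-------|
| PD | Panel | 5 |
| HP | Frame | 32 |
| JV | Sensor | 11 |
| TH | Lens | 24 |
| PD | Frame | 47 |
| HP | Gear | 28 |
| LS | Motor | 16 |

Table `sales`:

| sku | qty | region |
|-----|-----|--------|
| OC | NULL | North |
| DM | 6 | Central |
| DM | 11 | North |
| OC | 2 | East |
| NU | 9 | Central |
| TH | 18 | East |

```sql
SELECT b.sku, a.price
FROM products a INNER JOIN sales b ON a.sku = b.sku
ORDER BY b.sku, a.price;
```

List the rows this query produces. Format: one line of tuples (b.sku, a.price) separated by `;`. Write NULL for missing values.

(TH, 24)

INNER JOIN keeps only pairs where the ON condition holds.
Matching on a.sku = b.sku.
Matched pairs: 1.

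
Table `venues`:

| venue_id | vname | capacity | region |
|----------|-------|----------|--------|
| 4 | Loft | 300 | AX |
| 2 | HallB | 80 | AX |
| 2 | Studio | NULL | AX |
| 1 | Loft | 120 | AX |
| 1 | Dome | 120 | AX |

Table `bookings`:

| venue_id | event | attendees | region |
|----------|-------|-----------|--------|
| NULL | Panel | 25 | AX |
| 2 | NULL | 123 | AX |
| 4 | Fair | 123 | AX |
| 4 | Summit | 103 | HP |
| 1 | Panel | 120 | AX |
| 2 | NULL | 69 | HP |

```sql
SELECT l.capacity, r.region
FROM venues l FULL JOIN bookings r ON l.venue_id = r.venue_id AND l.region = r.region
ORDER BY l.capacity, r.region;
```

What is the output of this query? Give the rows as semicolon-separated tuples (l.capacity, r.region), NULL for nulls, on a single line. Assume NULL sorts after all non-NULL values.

(80, AX); (120, AX); (120, AX); (300, AX); (NULL, AX); (NULL, AX); (NULL, HP); (NULL, HP)

FULL OUTER JOIN keeps every row from both sides; unmatched rows get NULL for the other side's columns.
Matching on l.venue_id = r.venue_id AND l.region = r.region. A NULL in a compared column never satisfies the condition.
- l (venue_id=4, region=AX) pairs with 1 row(s) of r.
- l (venue_id=2, region=AX) pairs with 1 row(s) of r.
- l (venue_id=2, region=AX) pairs with 1 row(s) of r.
- l (venue_id=1, region=AX) pairs with 1 row(s) of r.
- l (venue_id=1, region=AX) pairs with 1 row(s) of r.
- 3 r row(s) had no l match → kept, l columns NULL.
After projecting and ordering:
l.capacity | r.region
80 | AX
120 | AX
120 | AX
300 | AX
NULL | AX
NULL | AX
NULL | HP
NULL | HP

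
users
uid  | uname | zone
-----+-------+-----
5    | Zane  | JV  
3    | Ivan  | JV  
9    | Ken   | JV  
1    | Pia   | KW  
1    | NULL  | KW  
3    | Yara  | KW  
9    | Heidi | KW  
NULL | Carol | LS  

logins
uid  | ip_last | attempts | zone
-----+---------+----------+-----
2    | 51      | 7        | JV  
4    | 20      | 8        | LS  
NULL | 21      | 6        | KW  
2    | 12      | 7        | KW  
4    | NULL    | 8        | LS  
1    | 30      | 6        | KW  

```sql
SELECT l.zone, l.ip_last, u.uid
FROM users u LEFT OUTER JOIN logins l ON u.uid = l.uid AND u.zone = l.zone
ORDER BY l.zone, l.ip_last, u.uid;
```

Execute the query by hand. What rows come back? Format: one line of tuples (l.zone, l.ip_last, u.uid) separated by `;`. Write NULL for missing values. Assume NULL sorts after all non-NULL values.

(KW, 30, 1); (KW, 30, 1); (NULL, NULL, 3); (NULL, NULL, 3); (NULL, NULL, 5); (NULL, NULL, 9); (NULL, NULL, 9); (NULL, NULL, NULL)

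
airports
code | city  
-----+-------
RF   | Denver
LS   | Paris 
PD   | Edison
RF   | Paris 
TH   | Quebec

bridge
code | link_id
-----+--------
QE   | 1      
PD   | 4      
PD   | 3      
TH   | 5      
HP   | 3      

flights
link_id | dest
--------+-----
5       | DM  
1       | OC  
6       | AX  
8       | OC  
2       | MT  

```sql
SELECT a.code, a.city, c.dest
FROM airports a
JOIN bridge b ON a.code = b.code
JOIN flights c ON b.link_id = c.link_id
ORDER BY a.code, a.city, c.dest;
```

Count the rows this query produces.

1

Joins associate left-to-right: airports INNER JOIN bridge on code gives 3 intermediate row(s).
Then INNER JOIN `flights c` on link_id: keep only rows whose b.link_id appears in c.
Result: 1 row(s).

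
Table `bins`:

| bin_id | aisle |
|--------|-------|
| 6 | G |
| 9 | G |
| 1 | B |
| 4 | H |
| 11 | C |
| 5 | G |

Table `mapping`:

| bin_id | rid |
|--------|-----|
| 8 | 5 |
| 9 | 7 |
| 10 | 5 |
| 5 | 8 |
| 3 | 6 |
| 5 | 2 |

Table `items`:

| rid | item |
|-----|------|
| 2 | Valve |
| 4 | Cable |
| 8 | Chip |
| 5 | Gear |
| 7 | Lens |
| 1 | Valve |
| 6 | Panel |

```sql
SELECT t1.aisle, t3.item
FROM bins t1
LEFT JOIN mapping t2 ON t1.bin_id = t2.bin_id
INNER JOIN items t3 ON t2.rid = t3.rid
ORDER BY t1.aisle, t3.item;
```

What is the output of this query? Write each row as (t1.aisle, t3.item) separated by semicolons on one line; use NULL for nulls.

Step 1 — t1 LEFT JOIN t2 on bin_id → 7 row(s).
Then INNER JOIN `items t3` on rid: keep only rows whose t2.rid appears in t3.

(G, Chip); (G, Lens); (G, Valve)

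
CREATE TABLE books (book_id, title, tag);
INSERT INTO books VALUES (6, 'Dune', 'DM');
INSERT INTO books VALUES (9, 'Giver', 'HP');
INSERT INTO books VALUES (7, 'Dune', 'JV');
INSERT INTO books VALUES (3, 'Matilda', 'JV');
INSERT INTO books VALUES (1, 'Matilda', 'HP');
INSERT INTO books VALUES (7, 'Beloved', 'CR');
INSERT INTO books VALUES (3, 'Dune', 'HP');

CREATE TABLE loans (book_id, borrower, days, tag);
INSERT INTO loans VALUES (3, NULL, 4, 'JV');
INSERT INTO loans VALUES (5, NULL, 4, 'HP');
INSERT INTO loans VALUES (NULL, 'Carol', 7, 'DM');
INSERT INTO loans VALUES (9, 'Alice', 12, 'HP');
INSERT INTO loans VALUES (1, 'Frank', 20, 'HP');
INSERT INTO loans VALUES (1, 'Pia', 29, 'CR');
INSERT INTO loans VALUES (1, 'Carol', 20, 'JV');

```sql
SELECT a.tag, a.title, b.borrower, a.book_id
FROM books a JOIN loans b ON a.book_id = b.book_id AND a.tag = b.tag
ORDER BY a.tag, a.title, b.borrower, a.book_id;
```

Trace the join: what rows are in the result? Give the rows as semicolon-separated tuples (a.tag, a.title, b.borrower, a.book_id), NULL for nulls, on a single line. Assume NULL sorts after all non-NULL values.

(HP, Giver, Alice, 9); (HP, Matilda, Frank, 1); (JV, Matilda, NULL, 3)

INNER JOIN keeps only pairs where the ON condition holds.
Matching on a.book_id = b.book_id AND a.tag = b.tag. A NULL in a compared column never satisfies the condition.
- a (book_id=6, tag=DM) has no partner → excluded.
- a (book_id=9, tag=HP) pairs with 1 row(s) of b.
- a (book_id=7, tag=JV) has no partner → excluded.
- a (book_id=3, tag=JV) pairs with 1 row(s) of b.
- a (book_id=1, tag=HP) pairs with 1 row(s) of b.
- a (book_id=7, tag=CR) has no partner → excluded.
- a (book_id=3, tag=HP) has no partner → excluded.
After projecting and ordering:
a.tag | a.title | b.borrower | a.book_id
HP | Giver | Alice | 9
HP | Matilda | Frank | 1
JV | Matilda | NULL | 3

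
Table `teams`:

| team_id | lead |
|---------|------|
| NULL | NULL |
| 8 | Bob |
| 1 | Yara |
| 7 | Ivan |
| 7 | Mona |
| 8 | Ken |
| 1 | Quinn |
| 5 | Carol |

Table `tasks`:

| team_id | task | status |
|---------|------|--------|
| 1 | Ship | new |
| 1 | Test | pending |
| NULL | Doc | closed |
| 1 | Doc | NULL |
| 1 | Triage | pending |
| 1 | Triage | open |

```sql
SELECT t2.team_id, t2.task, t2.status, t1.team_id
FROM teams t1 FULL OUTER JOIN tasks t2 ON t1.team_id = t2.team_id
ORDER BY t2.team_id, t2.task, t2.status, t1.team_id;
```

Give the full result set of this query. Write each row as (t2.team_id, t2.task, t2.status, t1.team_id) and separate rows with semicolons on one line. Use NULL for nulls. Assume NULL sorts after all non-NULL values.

(1, Doc, NULL, 1); (1, Doc, NULL, 1); (1, Ship, new, 1); (1, Ship, new, 1); (1, Test, pending, 1); (1, Test, pending, 1); (1, Triage, open, 1); (1, Triage, open, 1); (1, Triage, pending, 1); (1, Triage, pending, 1); (NULL, Doc, closed, NULL); (NULL, NULL, NULL, 5); (NULL, NULL, NULL, 7); (NULL, NULL, NULL, 7); (NULL, NULL, NULL, 8); (NULL, NULL, NULL, 8); (NULL, NULL, NULL, NULL)

FULL OUTER JOIN keeps every row from both sides; unmatched rows get NULL for the other side's columns.
Matching on t1.team_id = t2.team_id. A NULL in a compared column never satisfies the condition.
Matched pairs: 10; unmatched t1 rows kept: 6; unmatched t2 rows kept: 1.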